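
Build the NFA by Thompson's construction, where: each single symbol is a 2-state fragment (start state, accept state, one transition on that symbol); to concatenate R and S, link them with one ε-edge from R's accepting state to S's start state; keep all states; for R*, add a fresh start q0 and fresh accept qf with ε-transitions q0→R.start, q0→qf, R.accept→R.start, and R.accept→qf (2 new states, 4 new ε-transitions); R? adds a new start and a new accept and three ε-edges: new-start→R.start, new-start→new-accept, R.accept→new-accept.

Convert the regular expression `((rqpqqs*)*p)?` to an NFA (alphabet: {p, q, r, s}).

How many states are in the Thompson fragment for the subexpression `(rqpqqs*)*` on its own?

16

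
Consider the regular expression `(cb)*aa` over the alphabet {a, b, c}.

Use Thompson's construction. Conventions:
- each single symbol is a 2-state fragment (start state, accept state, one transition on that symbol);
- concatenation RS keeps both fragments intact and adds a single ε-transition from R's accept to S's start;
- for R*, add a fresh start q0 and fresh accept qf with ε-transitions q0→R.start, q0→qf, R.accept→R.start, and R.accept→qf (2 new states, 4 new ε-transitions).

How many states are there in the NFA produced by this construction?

10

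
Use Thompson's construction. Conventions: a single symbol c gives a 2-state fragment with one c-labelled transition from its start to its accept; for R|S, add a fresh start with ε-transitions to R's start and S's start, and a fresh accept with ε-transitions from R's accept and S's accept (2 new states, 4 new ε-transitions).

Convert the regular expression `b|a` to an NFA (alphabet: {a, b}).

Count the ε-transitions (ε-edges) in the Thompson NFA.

Building bottom-up:
Each of the 2 symbol leaves contributes 0 ε-transitions.
  b|a — 4 ε-transitions

4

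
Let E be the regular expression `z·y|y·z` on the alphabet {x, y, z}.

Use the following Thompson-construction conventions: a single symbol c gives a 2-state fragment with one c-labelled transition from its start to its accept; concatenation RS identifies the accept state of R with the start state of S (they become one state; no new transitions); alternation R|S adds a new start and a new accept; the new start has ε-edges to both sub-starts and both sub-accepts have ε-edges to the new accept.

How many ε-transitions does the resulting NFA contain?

Per subexpression:
Each of the 4 symbol leaves contributes 0 ε-transitions.
  z·y — 0 ε-transitions
  y·z — 0 ε-transitions
  z·y|y·z — 4 ε-transitions

4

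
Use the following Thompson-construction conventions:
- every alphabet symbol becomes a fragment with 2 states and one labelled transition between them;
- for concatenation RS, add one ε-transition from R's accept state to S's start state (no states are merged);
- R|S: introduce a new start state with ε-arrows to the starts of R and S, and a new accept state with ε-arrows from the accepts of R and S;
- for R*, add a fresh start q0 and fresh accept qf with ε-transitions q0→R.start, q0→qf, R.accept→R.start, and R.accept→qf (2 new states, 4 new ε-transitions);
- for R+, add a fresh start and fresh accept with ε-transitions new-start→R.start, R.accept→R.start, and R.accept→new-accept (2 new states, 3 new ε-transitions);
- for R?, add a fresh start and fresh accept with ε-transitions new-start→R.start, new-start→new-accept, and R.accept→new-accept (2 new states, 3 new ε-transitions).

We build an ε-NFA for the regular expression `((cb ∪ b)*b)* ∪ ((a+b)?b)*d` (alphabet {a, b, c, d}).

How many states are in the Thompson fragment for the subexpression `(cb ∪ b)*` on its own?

Fragment for `(cb ∪ b)*`:
Each of the 3 symbol leaves contributes a 2-state fragment.
  cb → 4 states
  cb ∪ b → 8 states
  (cb ∪ b)* → 10 states

10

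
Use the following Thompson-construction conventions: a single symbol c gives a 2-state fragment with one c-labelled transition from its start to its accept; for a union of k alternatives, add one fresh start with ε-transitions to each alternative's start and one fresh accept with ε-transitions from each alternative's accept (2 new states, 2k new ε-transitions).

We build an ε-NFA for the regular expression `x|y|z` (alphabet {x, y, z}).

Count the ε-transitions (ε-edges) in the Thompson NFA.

By structural recursion:
Each of the 3 symbol leaves contributes 0 ε-transitions.
  x|y|z = 6 ε-transitions

6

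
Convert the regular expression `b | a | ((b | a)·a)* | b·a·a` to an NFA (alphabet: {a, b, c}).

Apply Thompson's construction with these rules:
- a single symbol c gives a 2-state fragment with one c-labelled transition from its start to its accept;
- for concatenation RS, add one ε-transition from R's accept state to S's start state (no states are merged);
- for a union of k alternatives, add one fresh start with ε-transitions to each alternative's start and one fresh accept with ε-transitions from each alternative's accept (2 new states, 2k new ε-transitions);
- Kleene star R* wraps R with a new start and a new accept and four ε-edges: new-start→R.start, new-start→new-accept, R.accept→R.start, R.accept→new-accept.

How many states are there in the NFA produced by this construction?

22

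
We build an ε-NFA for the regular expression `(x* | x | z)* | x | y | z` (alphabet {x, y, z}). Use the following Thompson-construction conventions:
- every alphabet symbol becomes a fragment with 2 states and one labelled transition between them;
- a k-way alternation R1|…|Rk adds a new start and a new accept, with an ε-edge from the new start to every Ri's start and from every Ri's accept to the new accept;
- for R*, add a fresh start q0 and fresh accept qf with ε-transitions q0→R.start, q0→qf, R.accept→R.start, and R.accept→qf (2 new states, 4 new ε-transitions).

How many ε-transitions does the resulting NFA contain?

Per subexpression:
Each of the 6 symbol leaves contributes 0 ε-transitions.
  x* — 4 ε-transitions
  x* | x | z — 10 ε-transitions
  (x* | x | z)* — 14 ε-transitions
  (x* | x | z)* | x | y | z — 22 ε-transitions

22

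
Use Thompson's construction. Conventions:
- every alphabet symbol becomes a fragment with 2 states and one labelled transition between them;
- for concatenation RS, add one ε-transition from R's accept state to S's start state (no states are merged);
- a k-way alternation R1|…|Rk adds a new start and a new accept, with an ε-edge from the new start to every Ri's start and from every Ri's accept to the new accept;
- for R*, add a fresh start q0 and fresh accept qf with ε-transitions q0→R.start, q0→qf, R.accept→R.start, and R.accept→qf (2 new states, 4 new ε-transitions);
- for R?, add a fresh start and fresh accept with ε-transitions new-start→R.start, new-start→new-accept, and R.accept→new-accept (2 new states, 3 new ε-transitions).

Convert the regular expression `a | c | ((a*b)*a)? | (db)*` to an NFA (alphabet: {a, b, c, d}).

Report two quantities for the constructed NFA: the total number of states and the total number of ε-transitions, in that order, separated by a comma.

24, 26

By structural recursion:
Each of the 7 symbol leaves contributes 2 states and 0 ε-transitions.
  a* — 4 states, 4 ε-transitions
  a*b — 6 states, 5 ε-transitions
  (a*b)* — 8 states, 9 ε-transitions
  (a*b)*a — 10 states, 10 ε-transitions
  ((a*b)*a)? — 12 states, 13 ε-transitions
  db — 4 states, 1 ε-transition
  (db)* — 6 states, 5 ε-transitions
  a | c | ((a*b)*a)? | (db)* — 24 states, 26 ε-transitions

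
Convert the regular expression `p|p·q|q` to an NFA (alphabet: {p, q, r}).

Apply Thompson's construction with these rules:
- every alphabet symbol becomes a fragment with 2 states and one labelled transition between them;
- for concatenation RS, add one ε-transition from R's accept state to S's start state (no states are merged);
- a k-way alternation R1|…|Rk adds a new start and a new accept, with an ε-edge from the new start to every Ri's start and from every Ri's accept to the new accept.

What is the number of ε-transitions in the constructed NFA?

By structural recursion:
Each of the 4 symbol leaves contributes 0 ε-transitions.
  p·q : 1 ε-transition
  p|p·q|q : 7 ε-transitions

7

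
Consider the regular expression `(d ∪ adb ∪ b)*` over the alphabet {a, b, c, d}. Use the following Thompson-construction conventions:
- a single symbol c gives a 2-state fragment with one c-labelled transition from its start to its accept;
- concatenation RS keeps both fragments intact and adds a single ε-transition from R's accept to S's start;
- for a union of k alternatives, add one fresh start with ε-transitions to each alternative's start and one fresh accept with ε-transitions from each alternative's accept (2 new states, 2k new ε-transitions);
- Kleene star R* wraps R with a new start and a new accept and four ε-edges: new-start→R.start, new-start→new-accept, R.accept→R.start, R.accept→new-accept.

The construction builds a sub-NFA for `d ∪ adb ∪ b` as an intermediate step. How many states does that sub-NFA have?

12

Fragment for `d ∪ adb ∪ b`:
Each of the 5 symbol leaves contributes a 2-state fragment.
  adb : 6 states
  d ∪ adb ∪ b : 12 states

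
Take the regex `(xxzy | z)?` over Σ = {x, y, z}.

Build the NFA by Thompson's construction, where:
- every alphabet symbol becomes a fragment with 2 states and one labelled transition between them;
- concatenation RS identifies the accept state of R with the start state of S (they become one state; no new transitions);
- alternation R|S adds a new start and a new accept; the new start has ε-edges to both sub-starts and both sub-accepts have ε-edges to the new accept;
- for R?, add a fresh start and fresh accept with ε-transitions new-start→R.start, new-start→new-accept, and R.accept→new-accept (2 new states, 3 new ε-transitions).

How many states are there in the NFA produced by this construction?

Building bottom-up:
Each of the 5 symbol leaves contributes a 2-state fragment.
  xxzy : 5 states
  xxzy | z : 9 states
  (xxzy | z)? : 11 states

11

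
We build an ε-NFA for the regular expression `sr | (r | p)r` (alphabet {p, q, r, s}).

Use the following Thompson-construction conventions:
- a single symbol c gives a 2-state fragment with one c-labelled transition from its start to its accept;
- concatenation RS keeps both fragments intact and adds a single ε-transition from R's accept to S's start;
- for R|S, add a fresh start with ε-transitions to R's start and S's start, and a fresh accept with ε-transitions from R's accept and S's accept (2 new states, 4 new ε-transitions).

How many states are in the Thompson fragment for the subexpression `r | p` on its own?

6

Fragment for `r | p`:
Each of the 2 symbol leaves contributes a 2-state fragment.
  r | p : 6 states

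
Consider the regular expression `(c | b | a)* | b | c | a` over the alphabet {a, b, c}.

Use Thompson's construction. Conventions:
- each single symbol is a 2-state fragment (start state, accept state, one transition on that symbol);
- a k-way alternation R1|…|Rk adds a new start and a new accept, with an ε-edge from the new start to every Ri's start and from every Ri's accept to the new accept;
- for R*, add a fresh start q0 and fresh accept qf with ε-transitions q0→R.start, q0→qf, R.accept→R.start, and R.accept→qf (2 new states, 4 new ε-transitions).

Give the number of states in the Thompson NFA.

Bottom-up over the parse tree:
Each of the 6 symbol leaves contributes a 2-state fragment.
  c | b | a : 8 states
  (c | b | a)* : 10 states
  (c | b | a)* | b | c | a : 18 states

18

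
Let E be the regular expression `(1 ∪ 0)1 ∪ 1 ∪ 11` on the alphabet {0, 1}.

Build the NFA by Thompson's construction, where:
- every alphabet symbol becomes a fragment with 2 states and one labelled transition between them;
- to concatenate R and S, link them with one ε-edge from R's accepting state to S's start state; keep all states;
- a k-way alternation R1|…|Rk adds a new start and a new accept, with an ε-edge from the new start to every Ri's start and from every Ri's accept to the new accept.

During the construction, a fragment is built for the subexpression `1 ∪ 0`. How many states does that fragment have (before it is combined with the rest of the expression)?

6

Fragment for `1 ∪ 0`:
Each of the 2 symbol leaves contributes a 2-state fragment.
  1 ∪ 0 → 6 states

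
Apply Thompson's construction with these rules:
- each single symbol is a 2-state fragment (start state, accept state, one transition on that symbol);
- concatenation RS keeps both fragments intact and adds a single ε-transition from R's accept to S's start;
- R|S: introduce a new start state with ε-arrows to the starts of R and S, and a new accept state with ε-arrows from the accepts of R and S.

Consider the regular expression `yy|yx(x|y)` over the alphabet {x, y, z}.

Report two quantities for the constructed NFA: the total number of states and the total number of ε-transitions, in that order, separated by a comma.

16, 11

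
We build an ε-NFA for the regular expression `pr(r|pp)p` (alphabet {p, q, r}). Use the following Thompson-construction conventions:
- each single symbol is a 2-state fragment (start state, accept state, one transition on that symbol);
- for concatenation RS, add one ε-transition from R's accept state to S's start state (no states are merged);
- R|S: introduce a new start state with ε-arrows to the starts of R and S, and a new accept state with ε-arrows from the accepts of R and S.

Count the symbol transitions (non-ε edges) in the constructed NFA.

6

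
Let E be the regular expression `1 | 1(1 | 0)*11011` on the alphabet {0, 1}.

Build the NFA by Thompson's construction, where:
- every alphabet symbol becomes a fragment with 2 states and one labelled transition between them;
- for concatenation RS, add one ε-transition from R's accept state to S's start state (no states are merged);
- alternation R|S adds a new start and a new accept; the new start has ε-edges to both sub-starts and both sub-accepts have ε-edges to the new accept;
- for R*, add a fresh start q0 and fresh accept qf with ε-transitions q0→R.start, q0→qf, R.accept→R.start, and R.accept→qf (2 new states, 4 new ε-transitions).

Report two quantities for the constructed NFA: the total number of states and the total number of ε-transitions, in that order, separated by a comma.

Recursing over subexpressions:
Each of the 9 symbol leaves contributes 2 states and 0 ε-transitions.
  1 | 0 — 6 states, 4 ε-transitions
  (1 | 0)* — 8 states, 8 ε-transitions
  1(1 | 0)*11011 — 20 states, 14 ε-transitions
  1 | 1(1 | 0)*11011 — 24 states, 18 ε-transitions

24, 18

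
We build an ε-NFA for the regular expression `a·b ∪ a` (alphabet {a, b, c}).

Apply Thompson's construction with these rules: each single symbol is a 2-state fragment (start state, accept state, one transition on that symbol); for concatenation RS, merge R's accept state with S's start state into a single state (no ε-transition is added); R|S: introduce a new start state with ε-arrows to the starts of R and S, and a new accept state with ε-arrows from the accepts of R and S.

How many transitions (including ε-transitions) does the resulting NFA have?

7

Bottom-up over the parse tree:
Each of the 3 symbol leaves contributes 1 transition (1 symbol, 0 ε).
  a·b → 2 transitions (2 symbol, 0 ε)
  a·b ∪ a → 7 transitions (3 symbol, 4 ε)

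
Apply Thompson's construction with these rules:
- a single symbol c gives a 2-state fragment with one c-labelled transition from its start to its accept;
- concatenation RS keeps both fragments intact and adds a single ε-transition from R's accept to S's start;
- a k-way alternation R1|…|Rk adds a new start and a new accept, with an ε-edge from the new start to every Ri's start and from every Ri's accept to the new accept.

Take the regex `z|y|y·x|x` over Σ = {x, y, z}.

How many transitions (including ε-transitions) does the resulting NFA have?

Building bottom-up:
Each of the 5 symbol leaves contributes 1 transition (1 symbol, 0 ε).
  y·x : 3 transitions (2 symbol, 1 ε)
  z|y|y·x|x : 14 transitions (5 symbol, 9 ε)

14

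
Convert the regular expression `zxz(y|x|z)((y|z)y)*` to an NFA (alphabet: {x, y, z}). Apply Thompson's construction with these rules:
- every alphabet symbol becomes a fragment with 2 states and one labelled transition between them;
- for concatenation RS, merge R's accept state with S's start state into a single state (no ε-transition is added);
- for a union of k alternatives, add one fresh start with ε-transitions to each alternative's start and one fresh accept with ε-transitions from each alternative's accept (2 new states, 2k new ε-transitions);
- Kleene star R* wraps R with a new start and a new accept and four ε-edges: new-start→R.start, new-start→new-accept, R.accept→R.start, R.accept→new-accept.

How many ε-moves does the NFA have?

14

Bottom-up over the parse tree:
Each of the 9 symbol leaves contributes 0 ε-transitions.
  y|x|z — 6 ε-transitions
  y|z — 4 ε-transitions
  (y|z)y — 4 ε-transitions
  ((y|z)y)* — 8 ε-transitions
  zxz(y|x|z)((y|z)y)* — 14 ε-transitions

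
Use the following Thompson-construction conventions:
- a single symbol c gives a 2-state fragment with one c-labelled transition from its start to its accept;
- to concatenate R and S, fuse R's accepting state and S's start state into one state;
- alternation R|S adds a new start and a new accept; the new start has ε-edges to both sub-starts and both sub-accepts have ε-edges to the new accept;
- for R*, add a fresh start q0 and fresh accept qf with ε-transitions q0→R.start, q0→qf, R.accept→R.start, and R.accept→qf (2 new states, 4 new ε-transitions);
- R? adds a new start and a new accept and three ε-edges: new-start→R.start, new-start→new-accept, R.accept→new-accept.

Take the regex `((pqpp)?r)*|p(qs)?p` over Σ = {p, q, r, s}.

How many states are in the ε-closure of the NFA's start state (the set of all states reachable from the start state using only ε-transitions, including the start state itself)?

Let C(F) = |ε-closure(F.start)| within fragment F, and note whether F accepts ε. Symbol fragments have C = 1 and do not accept ε. Then:
  pqpp → same as the first factor's closure: |closure| = 1
  (pqpp)? → new start has ε-edges to the inner start and to the new accept, so |closure| = 2 + 1 = 3
  (pqpp)?r → |closure| = 3 + (1−1) = 3 (closure spills across the concat boundary because the left factor accepts ε)
  ((pqpp)?r)* → new start has ε-edges to the inner start and to the new accept, so |closure| = 2 + 3 = 5
  qs → |closure| equals the left operand's closure size = 1 (its accept is not ε-reachable, so the closure stops there)
  (qs)? → |closure| = 1 (new start) + 1 (body) + 1 (new accept, via ε) = 3
  p(qs)?p → same as the first factor's closure: |closure| = 1
  ((pqpp)?r)*|p(qs)?p → new start ε-reaches every alternative's start; at least one alternative accepts ε, so the union's new accept is reached too: |closure| = 1 + 5 + 1 + 1 = 8

8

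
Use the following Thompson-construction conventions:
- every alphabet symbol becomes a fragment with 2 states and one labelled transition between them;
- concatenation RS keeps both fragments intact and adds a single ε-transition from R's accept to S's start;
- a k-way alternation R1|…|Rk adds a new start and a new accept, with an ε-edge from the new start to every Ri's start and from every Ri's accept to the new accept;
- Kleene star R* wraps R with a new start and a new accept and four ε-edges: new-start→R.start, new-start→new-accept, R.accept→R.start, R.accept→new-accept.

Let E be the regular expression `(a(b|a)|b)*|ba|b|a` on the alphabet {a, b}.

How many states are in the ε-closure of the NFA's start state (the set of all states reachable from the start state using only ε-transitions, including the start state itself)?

10

Work bottom-up. For each fragment F, track |ε-closure(F.start)| and whether F's accept lies in that closure (i.e. whether F accepts ε). A single-symbol fragment has closure size 1 and does not accept ε.
  b|a — new start ε-reaches every alternative's start; none of them accept ε, so the new accept is not reached: C = 1 + 1 + 1 = 3
  a(b|a) — same as the first factor's closure: C = 1
  a(b|a)|b — C = 1 + 1 + 1 = 3 (the new accept is not ε-reachable since no branch accepts ε)
  (a(b|a)|b)* — new start has ε-edges to the inner start and to the new accept, so C = 2 + 3 = 5
  ba — C equals the left operand's closure size = 1 (its accept is not ε-reachable, so the closure stops there)
  (a(b|a)|b)*|ba|b|a — C = 1 (new start) + (5 + 1 + 1 + 1) + 1 (new accept, since some branch ε-reaches its own accept) = 10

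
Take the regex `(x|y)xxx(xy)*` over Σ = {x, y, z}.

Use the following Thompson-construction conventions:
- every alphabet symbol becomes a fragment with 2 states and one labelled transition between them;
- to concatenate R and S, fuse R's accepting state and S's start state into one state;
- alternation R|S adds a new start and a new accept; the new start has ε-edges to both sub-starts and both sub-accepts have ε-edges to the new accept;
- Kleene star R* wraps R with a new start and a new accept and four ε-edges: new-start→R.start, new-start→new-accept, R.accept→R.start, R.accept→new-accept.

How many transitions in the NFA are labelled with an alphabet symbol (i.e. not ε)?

7

Recursing over subexpressions:
Each of the 7 symbol leaves contributes exactly 1 symbol transition.
  x|y = 2 symbol transitions
  xy = 2 symbol transitions
  (xy)* = 2 symbol transitions
  (x|y)xxx(xy)* = 7 symbol transitions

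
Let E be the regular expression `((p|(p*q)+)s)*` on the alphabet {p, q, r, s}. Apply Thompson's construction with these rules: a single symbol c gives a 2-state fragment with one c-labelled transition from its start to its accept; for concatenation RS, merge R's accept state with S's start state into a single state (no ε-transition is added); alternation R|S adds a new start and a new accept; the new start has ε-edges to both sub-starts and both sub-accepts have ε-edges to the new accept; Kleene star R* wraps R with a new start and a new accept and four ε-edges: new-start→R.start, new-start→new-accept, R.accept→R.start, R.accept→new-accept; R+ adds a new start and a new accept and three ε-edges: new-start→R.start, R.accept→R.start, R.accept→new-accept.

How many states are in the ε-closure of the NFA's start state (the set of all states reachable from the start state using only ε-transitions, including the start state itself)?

Compute the ε-closure size of each fragment's start state recursively; a symbol fragment's start has no outgoing ε-edge, so its closure is just itself (size 1).
  p* — |closure| = 1 (new start) + 1 (body) + 1 (new accept) = 3
  p*q — the left operand accepts ε, so the closure extends into the next operand (the shared merged state is already counted); |closure| = 3 + (1−1) = 3
  (p*q)+ — |closure| = 1 + 3 = 4 (the body doesn't accept ε, so the new accept is not reached)
  p|(p*q)+ — |closure| = 1 + 1 + 4 = 6 (the new accept is not ε-reachable since no branch accepts ε)
  (p|(p*q)+)s — same as the first factor's closure: |closure| = 6
  ((p|(p*q)+)s)* — the star's fresh start ε-reaches both the body's start and the fresh accept: |closure| = 2 + 6 = 8

8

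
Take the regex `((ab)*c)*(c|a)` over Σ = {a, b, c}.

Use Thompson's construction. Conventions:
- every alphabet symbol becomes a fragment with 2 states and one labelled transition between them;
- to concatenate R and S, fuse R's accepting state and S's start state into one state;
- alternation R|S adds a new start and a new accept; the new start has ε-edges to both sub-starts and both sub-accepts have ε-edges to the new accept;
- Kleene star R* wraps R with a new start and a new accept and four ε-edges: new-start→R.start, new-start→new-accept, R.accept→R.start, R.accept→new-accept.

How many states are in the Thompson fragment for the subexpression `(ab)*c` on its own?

Fragment for `(ab)*c`:
Each of the 3 symbol leaves contributes a 2-state fragment.
  ab — 3 states
  (ab)* — 5 states
  (ab)*c — 6 states

6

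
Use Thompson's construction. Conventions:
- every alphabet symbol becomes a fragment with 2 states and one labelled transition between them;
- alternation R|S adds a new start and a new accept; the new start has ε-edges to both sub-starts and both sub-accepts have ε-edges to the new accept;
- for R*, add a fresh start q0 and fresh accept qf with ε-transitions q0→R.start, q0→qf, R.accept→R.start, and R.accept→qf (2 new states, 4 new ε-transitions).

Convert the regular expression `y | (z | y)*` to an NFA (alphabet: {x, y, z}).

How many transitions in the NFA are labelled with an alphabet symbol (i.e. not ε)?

3

Recursing over subexpressions:
Each of the 3 symbol leaves contributes exactly 1 symbol transition.
  z | y = 2 symbol transitions
  (z | y)* = 2 symbol transitions
  y | (z | y)* = 3 symbol transitions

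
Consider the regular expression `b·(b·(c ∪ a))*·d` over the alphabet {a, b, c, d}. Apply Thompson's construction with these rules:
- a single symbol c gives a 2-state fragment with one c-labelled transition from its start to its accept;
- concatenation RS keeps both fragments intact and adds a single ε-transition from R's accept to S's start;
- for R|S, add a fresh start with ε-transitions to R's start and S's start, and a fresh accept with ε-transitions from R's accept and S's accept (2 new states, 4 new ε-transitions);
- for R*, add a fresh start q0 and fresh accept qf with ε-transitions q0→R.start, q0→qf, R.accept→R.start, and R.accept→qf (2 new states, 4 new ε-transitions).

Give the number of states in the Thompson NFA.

By structural recursion:
Each of the 5 symbol leaves contributes a 2-state fragment.
  c ∪ a : 6 states
  b·(c ∪ a) : 8 states
  (b·(c ∪ a))* : 10 states
  b·(b·(c ∪ a))*·d : 14 states

14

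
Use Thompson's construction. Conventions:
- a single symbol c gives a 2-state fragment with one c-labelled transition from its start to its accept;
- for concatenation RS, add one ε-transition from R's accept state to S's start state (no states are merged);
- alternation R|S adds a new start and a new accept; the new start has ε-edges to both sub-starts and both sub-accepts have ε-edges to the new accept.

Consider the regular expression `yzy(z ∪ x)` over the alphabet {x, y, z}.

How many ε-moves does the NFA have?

7

Recursing over subexpressions:
Each of the 5 symbol leaves contributes 0 ε-transitions.
  z ∪ x — 4 ε-transitions
  yzy(z ∪ x) — 7 ε-transitions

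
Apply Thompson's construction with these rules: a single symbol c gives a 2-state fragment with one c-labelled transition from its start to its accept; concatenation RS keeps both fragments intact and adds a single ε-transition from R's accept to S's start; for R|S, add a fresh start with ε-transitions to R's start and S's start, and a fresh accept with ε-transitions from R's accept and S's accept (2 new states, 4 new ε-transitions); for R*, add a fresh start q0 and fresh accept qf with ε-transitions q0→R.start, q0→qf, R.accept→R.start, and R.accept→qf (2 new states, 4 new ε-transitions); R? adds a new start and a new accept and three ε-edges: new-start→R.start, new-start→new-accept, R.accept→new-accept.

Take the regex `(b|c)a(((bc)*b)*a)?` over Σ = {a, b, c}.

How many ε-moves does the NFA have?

20

Building bottom-up:
Each of the 7 symbol leaves contributes 0 ε-transitions.
  b|c → 4 ε-transitions
  bc → 1 ε-transition
  (bc)* → 5 ε-transitions
  (bc)*b → 6 ε-transitions
  ((bc)*b)* → 10 ε-transitions
  ((bc)*b)*a → 11 ε-transitions
  (((bc)*b)*a)? → 14 ε-transitions
  (b|c)a(((bc)*b)*a)? → 20 ε-transitions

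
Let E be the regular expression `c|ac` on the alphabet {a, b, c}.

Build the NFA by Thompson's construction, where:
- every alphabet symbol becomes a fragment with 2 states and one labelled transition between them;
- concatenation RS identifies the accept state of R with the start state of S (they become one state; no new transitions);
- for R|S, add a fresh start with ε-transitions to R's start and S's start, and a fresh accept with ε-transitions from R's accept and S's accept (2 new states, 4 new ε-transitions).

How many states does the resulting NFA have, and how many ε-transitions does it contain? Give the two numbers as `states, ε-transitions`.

7, 4

Per subexpression:
Each of the 3 symbol leaves contributes 2 states and 0 ε-transitions.
  ac = 3 states, 0 ε-transitions
  c|ac = 7 states, 4 ε-transitions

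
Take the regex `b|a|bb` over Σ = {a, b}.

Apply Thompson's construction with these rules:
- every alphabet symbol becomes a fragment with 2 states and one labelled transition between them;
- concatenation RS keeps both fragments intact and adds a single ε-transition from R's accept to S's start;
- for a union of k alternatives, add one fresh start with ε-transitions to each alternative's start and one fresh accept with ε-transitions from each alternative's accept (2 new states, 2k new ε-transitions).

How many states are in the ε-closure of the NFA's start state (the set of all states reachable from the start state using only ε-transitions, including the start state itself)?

4

Compute the ε-closure size of each fragment's start state recursively; a symbol fragment's start has no outgoing ε-edge, so its closure is just itself (size 1).
  bb → C equals the left operand's closure size = 1 (its accept is not ε-reachable, so the closure stops there)
  b|a|bb → new start ε-reaches every alternative's start; none of them accept ε, so the new accept is not reached: C = 1 + 1 + 1 + 1 = 4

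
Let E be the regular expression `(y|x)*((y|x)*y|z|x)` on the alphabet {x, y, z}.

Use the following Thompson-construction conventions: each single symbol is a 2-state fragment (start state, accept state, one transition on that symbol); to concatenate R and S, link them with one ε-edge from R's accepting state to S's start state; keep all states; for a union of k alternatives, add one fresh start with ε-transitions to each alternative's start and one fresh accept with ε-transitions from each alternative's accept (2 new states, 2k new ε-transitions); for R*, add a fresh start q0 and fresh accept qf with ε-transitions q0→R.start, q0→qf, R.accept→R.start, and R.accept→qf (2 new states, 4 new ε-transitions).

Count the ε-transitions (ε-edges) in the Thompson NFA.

24

Per subexpression:
Each of the 7 symbol leaves contributes 0 ε-transitions.
  y|x → 4 ε-transitions
  (y|x)* → 8 ε-transitions
  y|x → 4 ε-transitions
  (y|x)* → 8 ε-transitions
  (y|x)*y → 9 ε-transitions
  (y|x)*y|z|x → 15 ε-transitions
  (y|x)*((y|x)*y|z|x) → 24 ε-transitions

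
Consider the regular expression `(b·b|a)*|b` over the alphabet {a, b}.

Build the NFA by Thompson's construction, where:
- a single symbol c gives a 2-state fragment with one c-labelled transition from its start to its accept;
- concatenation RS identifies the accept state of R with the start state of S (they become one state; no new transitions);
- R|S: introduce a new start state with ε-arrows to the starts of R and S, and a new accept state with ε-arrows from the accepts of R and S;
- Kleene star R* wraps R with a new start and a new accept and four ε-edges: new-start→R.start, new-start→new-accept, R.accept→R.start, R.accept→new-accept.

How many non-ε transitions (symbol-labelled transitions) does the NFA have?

Bottom-up over the parse tree:
Each of the 4 symbol leaves contributes exactly 1 symbol transition.
  b·b — 2 symbol transitions
  b·b|a — 3 symbol transitions
  (b·b|a)* — 3 symbol transitions
  (b·b|a)*|b — 4 symbol transitions

4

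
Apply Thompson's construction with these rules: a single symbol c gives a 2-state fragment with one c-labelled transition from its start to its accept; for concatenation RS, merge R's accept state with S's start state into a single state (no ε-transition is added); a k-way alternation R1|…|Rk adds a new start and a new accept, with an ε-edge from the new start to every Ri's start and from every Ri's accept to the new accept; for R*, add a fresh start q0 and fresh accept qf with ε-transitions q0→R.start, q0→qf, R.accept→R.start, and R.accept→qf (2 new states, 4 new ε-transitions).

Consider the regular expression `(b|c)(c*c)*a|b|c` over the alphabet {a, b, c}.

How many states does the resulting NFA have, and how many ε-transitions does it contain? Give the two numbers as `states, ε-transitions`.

Bottom-up over the parse tree:
Each of the 7 symbol leaves contributes 2 states and 0 ε-transitions.
  b|c → 6 states, 4 ε-transitions
  c* → 4 states, 4 ε-transitions
  c*c → 5 states, 4 ε-transitions
  (c*c)* → 7 states, 8 ε-transitions
  (b|c)(c*c)*a → 13 states, 12 ε-transitions
  (b|c)(c*c)*a|b|c → 19 states, 18 ε-transitions

19, 18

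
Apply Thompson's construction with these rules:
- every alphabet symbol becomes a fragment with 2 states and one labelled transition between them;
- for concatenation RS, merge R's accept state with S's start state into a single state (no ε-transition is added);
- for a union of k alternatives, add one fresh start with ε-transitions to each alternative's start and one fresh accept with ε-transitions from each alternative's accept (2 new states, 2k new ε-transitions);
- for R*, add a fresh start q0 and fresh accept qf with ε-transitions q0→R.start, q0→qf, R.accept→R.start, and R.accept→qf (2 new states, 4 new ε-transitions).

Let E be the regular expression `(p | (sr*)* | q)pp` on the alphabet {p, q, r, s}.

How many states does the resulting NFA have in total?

Per subexpression:
Each of the 6 symbol leaves contributes a 2-state fragment.
  r* : 4 states
  sr* : 5 states
  (sr*)* : 7 states
  p | (sr*)* | q : 13 states
  (p | (sr*)* | q)pp : 15 states

15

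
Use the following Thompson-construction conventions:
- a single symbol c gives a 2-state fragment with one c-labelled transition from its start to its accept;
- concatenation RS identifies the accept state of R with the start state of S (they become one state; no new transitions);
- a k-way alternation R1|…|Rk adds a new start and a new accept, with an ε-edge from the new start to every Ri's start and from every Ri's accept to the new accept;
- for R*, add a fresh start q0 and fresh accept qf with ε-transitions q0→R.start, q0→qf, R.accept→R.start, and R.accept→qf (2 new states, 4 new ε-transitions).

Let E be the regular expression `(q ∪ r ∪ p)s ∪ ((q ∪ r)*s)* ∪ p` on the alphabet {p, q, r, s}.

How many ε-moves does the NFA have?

Bottom-up over the parse tree:
Each of the 8 symbol leaves contributes 0 ε-transitions.
  q ∪ r ∪ p — 6 ε-transitions
  (q ∪ r ∪ p)s — 6 ε-transitions
  q ∪ r — 4 ε-transitions
  (q ∪ r)* — 8 ε-transitions
  (q ∪ r)*s — 8 ε-transitions
  ((q ∪ r)*s)* — 12 ε-transitions
  (q ∪ r ∪ p)s ∪ ((q ∪ r)*s)* ∪ p — 24 ε-transitions

24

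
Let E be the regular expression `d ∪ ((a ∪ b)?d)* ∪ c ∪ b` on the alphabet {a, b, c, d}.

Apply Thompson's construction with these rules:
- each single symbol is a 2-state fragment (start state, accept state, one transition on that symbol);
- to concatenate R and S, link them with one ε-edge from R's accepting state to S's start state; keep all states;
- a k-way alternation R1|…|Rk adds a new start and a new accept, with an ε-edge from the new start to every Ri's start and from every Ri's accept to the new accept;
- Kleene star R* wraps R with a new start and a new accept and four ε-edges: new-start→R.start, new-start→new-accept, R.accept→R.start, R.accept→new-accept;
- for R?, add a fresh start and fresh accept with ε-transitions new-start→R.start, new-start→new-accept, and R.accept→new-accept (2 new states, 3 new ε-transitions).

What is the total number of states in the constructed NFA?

20

Bottom-up over the parse tree:
Each of the 6 symbol leaves contributes a 2-state fragment.
  a ∪ b → 6 states
  (a ∪ b)? → 8 states
  (a ∪ b)?d → 10 states
  ((a ∪ b)?d)* → 12 states
  d ∪ ((a ∪ b)?d)* ∪ c ∪ b → 20 states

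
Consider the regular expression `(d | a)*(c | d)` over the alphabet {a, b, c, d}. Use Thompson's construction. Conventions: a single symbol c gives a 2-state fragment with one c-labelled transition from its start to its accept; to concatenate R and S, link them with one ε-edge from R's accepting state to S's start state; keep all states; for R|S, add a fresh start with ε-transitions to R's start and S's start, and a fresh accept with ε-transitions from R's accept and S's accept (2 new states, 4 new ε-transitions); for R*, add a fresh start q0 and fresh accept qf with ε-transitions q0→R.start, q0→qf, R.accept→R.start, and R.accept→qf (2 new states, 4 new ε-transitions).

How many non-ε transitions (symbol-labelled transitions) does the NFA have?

4

Recursing over subexpressions:
Each of the 4 symbol leaves contributes exactly 1 symbol transition.
  d | a → 2 symbol transitions
  (d | a)* → 2 symbol transitions
  c | d → 2 symbol transitions
  (d | a)*(c | d) → 4 symbol transitions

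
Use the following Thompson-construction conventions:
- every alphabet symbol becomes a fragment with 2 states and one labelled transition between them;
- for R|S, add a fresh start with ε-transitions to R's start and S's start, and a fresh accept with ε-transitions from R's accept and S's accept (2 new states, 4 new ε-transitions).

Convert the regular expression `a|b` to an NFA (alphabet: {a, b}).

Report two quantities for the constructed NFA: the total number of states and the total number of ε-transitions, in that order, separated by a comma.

6, 4

Bottom-up over the parse tree:
Each of the 2 symbol leaves contributes 2 states and 0 ε-transitions.
  a|b = 6 states, 4 ε-transitions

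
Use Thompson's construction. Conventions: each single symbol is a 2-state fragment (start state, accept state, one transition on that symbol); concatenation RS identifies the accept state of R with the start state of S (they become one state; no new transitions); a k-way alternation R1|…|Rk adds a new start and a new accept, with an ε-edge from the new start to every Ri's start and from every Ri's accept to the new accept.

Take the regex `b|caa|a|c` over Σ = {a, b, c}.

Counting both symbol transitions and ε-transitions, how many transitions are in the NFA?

Bottom-up over the parse tree:
Each of the 6 symbol leaves contributes 1 transition (1 symbol, 0 ε).
  caa → 3 transitions (3 symbol, 0 ε)
  b|caa|a|c → 14 transitions (6 symbol, 8 ε)

14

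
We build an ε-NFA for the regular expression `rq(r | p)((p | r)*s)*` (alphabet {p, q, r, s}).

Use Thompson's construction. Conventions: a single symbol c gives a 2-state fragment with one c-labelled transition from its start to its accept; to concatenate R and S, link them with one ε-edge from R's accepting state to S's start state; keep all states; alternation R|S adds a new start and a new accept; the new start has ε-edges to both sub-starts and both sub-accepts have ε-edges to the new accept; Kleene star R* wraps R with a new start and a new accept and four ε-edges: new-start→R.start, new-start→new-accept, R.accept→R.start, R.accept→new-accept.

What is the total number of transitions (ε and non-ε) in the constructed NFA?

27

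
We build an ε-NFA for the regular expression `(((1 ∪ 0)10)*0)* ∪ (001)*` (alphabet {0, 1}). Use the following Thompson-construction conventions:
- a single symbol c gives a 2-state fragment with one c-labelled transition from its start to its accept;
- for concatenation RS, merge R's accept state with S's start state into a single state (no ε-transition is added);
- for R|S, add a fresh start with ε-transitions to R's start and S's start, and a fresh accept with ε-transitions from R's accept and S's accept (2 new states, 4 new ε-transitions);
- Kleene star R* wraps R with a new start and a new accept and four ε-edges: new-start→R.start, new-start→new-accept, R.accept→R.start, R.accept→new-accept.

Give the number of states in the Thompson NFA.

21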